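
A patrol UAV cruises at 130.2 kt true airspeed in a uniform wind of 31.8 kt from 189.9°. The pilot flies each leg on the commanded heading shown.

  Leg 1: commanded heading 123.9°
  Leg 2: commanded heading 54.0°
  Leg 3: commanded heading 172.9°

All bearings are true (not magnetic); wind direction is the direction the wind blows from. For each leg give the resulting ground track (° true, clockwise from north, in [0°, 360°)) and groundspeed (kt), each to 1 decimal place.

Leg 1: heading 123.9°; drift -13.9° → track 110.0°, groundspeed 120.8 kt
Leg 2: heading 54.0°; drift -8.2° → track 45.8°, groundspeed 154.6 kt
Leg 3: heading 172.9°; drift -5.3° → track 167.6°, groundspeed 100.2 kt

Leg 1: track=110.0°, groundspeed=120.8 kt
Leg 2: track=45.8°, groundspeed=154.6 kt
Leg 3: track=167.6°, groundspeed=100.2 kt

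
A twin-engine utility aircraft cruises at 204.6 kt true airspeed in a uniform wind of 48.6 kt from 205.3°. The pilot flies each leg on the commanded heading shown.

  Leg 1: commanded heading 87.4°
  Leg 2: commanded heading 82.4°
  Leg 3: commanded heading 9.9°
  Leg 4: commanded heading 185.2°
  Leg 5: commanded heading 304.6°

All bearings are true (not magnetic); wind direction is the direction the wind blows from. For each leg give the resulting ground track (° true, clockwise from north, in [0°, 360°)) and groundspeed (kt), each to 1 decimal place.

Leg 1: track=76.7°, groundspeed=231.4 kt
Leg 2: track=72.4°, groundspeed=234.6 kt
Leg 3: track=12.8°, groundspeed=251.8 kt
Leg 4: track=179.2°, groundspeed=159.8 kt
Leg 5: track=317.3°, groundspeed=217.8 kt

Leg 1: heading 87.4°; drift -10.7° → track 76.7°, groundspeed 231.4 kt
Leg 2: heading 82.4°; drift -10.0° → track 72.4°, groundspeed 234.6 kt
Leg 3: heading 9.9°; drift +2.9° → track 12.8°, groundspeed 251.8 kt
Leg 4: heading 185.2°; drift -6.0° → track 179.2°, groundspeed 159.8 kt
Leg 5: heading 304.6°; drift +12.7° → track 317.3°, groundspeed 217.8 kt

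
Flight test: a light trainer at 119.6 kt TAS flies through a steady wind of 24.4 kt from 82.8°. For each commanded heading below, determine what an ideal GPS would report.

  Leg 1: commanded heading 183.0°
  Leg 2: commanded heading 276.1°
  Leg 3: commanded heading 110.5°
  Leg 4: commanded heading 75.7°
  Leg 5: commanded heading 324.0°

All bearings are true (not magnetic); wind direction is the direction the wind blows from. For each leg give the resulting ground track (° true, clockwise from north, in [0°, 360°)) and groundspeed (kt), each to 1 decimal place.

Leg 1: track=194.0°, groundspeed=126.2 kt
Leg 2: track=273.9°, groundspeed=143.5 kt
Leg 3: track=117.1°, groundspeed=98.7 kt
Leg 4: track=73.9°, groundspeed=95.4 kt
Leg 5: track=314.8°, groundspeed=133.1 kt

Leg 1: heading 183.0°; drift +11.0° → track 194.0°, groundspeed 126.2 kt
Leg 2: heading 276.1°; drift -2.2° → track 273.9°, groundspeed 143.5 kt
Leg 3: heading 110.5°; drift +6.6° → track 117.1°, groundspeed 98.7 kt
Leg 4: heading 75.7°; drift -1.8° → track 73.9°, groundspeed 95.4 kt
Leg 5: heading 324.0°; drift -9.2° → track 314.8°, groundspeed 133.1 kt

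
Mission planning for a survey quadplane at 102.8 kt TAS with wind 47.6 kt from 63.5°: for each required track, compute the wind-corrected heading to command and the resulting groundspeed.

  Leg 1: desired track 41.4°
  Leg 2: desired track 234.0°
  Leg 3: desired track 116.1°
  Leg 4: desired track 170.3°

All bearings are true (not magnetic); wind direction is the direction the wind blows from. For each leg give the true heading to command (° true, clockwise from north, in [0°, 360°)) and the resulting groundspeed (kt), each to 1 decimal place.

Leg 1: heading=51.4°, groundspeed=57.1 kt
Leg 2: heading=229.6°, groundspeed=149.4 kt
Leg 3: heading=94.5°, groundspeed=66.7 kt
Leg 4: heading=144.0°, groundspeed=105.9 kt

Leg 1: desired track 41.4°; wind correction +10.0° → command heading 51.4°, groundspeed 57.1 kt
Leg 2: desired track 234.0°; wind correction -4.4° → command heading 229.6°, groundspeed 149.4 kt
Leg 3: desired track 116.1°; wind correction -21.6° → command heading 94.5°, groundspeed 66.7 kt
Leg 4: desired track 170.3°; wind correction -26.3° → command heading 144.0°, groundspeed 105.9 kt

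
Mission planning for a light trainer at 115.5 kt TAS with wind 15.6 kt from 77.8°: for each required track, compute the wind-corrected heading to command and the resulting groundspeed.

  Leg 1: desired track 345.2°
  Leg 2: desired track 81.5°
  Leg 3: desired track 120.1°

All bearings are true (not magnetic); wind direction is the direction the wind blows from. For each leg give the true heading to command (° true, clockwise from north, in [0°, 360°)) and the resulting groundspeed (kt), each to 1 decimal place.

Leg 1: heading=353.0°, groundspeed=115.2 kt
Leg 2: heading=81.0°, groundspeed=99.9 kt
Leg 3: heading=114.9°, groundspeed=103.5 kt

Leg 1: desired track 345.2°; wind correction +7.8° → command heading 353.0°, groundspeed 115.2 kt
Leg 2: desired track 81.5°; wind correction -0.5° → command heading 81.0°, groundspeed 99.9 kt
Leg 3: desired track 120.1°; wind correction -5.2° → command heading 114.9°, groundspeed 103.5 kt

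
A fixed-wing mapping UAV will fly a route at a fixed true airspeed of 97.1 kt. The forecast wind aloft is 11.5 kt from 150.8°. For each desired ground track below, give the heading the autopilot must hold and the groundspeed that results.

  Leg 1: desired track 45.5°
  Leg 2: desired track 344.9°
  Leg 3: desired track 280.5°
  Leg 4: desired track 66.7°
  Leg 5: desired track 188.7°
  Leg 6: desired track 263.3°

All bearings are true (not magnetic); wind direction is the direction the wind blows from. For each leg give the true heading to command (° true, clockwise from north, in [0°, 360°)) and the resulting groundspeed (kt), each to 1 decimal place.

Leg 1: heading=52.1°, groundspeed=99.5 kt
Leg 2: heading=346.6°, groundspeed=108.2 kt
Leg 3: heading=275.3°, groundspeed=104.0 kt
Leg 4: heading=73.5°, groundspeed=95.2 kt
Leg 5: heading=184.5°, groundspeed=87.8 kt
Leg 6: heading=257.0°, groundspeed=100.9 kt

Leg 1: desired track 45.5°; wind correction +6.6° → command heading 52.1°, groundspeed 99.5 kt
Leg 2: desired track 344.9°; wind correction +1.7° → command heading 346.6°, groundspeed 108.2 kt
Leg 3: desired track 280.5°; wind correction -5.2° → command heading 275.3°, groundspeed 104.0 kt
Leg 4: desired track 66.7°; wind correction +6.8° → command heading 73.5°, groundspeed 95.2 kt
Leg 5: desired track 188.7°; wind correction -4.2° → command heading 184.5°, groundspeed 87.8 kt
Leg 6: desired track 263.3°; wind correction -6.3° → command heading 257.0°, groundspeed 100.9 kt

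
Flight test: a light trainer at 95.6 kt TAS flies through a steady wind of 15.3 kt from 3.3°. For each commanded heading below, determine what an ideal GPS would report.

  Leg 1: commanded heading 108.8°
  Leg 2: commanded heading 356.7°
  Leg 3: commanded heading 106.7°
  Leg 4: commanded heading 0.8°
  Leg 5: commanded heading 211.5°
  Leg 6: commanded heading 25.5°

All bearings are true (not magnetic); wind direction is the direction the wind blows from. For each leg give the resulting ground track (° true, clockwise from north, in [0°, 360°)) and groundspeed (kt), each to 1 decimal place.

Leg 1: track=117.2°, groundspeed=100.8 kt
Leg 2: track=355.4°, groundspeed=80.4 kt
Leg 3: track=115.2°, groundspeed=100.3 kt
Leg 4: track=0.3°, groundspeed=80.3 kt
Leg 5: track=207.7°, groundspeed=109.3 kt
Leg 6: track=29.6°, groundspeed=81.6 kt

Leg 1: heading 108.8°; drift +8.4° → track 117.2°, groundspeed 100.8 kt
Leg 2: heading 356.7°; drift -1.3° → track 355.4°, groundspeed 80.4 kt
Leg 3: heading 106.7°; drift +8.5° → track 115.2°, groundspeed 100.3 kt
Leg 4: heading 0.8°; drift -0.5° → track 0.3°, groundspeed 80.3 kt
Leg 5: heading 211.5°; drift -3.8° → track 207.7°, groundspeed 109.3 kt
Leg 6: heading 25.5°; drift +4.1° → track 29.6°, groundspeed 81.6 kt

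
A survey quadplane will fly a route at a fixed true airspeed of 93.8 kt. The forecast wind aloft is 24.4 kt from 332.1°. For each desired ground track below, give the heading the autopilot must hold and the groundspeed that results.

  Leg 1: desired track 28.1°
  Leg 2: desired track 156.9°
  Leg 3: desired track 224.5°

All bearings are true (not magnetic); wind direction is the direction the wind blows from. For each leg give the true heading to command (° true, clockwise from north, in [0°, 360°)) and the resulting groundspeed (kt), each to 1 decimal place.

Leg 1: desired track 28.1°; wind correction -12.5° → command heading 15.6°, groundspeed 77.9 kt
Leg 2: desired track 156.9°; wind correction +1.2° → command heading 158.1°, groundspeed 118.1 kt
Leg 3: desired track 224.5°; wind correction +14.4° → command heading 238.9°, groundspeed 98.2 kt

Leg 1: heading=15.6°, groundspeed=77.9 kt
Leg 2: heading=158.1°, groundspeed=118.1 kt
Leg 3: heading=238.9°, groundspeed=98.2 kt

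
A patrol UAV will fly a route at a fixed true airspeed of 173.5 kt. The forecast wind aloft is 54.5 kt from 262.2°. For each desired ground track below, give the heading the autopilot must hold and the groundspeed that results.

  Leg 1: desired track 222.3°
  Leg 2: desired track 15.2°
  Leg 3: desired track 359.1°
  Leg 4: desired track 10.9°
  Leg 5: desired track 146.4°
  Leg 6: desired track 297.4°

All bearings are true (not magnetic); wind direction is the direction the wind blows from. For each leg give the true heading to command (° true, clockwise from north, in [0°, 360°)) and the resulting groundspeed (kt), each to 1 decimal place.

Leg 1: desired track 222.3°; wind correction +11.6° → command heading 233.9°, groundspeed 128.1 kt
Leg 2: desired track 15.2°; wind correction -16.8° → command heading 358.4°, groundspeed 187.4 kt
Leg 3: desired track 359.1°; wind correction -18.2° → command heading 340.9°, groundspeed 171.4 kt
Leg 4: desired track 10.9°; wind correction -17.3° → command heading 353.6°, groundspeed 183.1 kt
Leg 5: desired track 146.4°; wind correction +16.4° → command heading 162.8°, groundspeed 190.1 kt
Leg 6: desired track 297.4°; wind correction -10.4° → command heading 287.0°, groundspeed 126.1 kt

Leg 1: heading=233.9°, groundspeed=128.1 kt
Leg 2: heading=358.4°, groundspeed=187.4 kt
Leg 3: heading=340.9°, groundspeed=171.4 kt
Leg 4: heading=353.6°, groundspeed=183.1 kt
Leg 5: heading=162.8°, groundspeed=190.1 kt
Leg 6: heading=287.0°, groundspeed=126.1 kt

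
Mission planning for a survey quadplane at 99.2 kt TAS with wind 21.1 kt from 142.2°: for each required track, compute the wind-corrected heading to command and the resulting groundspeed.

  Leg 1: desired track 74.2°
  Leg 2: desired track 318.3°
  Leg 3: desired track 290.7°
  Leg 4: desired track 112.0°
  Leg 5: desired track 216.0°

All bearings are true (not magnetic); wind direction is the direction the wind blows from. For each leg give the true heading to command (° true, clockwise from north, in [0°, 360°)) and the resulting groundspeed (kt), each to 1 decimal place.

Leg 1: desired track 74.2°; wind correction +11.4° → command heading 85.6°, groundspeed 89.3 kt
Leg 2: desired track 318.3°; wind correction -0.8° → command heading 317.5°, groundspeed 120.2 kt
Leg 3: desired track 290.7°; wind correction -6.4° → command heading 284.3°, groundspeed 116.6 kt
Leg 4: desired track 112.0°; wind correction +6.1° → command heading 118.1°, groundspeed 80.4 kt
Leg 5: desired track 216.0°; wind correction -11.8° → command heading 204.2°, groundspeed 91.2 kt

Leg 1: heading=85.6°, groundspeed=89.3 kt
Leg 2: heading=317.5°, groundspeed=120.2 kt
Leg 3: heading=284.3°, groundspeed=116.6 kt
Leg 4: heading=118.1°, groundspeed=80.4 kt
Leg 5: heading=204.2°, groundspeed=91.2 kt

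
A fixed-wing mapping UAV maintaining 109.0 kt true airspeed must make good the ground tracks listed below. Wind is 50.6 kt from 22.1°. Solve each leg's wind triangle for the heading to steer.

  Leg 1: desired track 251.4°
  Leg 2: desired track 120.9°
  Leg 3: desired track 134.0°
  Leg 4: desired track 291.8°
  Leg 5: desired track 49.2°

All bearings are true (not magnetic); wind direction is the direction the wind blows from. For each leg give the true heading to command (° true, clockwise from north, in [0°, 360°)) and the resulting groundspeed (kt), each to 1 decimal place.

Leg 1: heading=272.0°, groundspeed=135.0 kt
Leg 2: heading=93.6°, groundspeed=104.6 kt
Leg 3: heading=108.5°, groundspeed=117.2 kt
Leg 4: heading=319.5°, groundspeed=96.8 kt
Leg 5: heading=37.0°, groundspeed=61.5 kt

Leg 1: desired track 251.4°; wind correction +20.6° → command heading 272.0°, groundspeed 135.0 kt
Leg 2: desired track 120.9°; wind correction -27.3° → command heading 93.6°, groundspeed 104.6 kt
Leg 3: desired track 134.0°; wind correction -25.5° → command heading 108.5°, groundspeed 117.2 kt
Leg 4: desired track 291.8°; wind correction +27.7° → command heading 319.5°, groundspeed 96.8 kt
Leg 5: desired track 49.2°; wind correction -12.2° → command heading 37.0°, groundspeed 61.5 kt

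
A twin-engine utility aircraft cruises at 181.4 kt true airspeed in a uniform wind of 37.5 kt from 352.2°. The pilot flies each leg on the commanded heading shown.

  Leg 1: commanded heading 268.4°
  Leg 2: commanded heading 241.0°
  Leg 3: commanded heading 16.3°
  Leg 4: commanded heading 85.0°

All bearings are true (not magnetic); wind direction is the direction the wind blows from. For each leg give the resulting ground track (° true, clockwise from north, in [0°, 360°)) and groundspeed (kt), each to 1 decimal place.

Leg 1: heading 268.4°; drift -11.9° → track 256.5°, groundspeed 181.2 kt
Leg 2: heading 241.0°; drift -10.2° → track 230.8°, groundspeed 198.1 kt
Leg 3: heading 16.3°; drift +5.9° → track 22.2°, groundspeed 148.0 kt
Leg 4: heading 85.0°; drift +11.6° → track 96.6°, groundspeed 187.0 kt

Leg 1: track=256.5°, groundspeed=181.2 kt
Leg 2: track=230.8°, groundspeed=198.1 kt
Leg 3: track=22.2°, groundspeed=148.0 kt
Leg 4: track=96.6°, groundspeed=187.0 kt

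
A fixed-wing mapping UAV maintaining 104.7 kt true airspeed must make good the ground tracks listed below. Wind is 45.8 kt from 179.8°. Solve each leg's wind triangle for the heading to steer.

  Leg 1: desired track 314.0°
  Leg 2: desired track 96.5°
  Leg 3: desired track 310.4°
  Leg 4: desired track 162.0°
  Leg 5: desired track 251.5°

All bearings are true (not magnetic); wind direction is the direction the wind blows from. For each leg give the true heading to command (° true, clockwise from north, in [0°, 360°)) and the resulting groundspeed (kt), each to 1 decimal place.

Leg 1: desired track 314.0°; wind correction -18.3° → command heading 295.7°, groundspeed 131.3 kt
Leg 2: desired track 96.5°; wind correction +25.8° → command heading 122.3°, groundspeed 89.0 kt
Leg 3: desired track 310.4°; wind correction -19.4° → command heading 291.0°, groundspeed 128.6 kt
Leg 4: desired track 162.0°; wind correction +7.7° → command heading 169.7°, groundspeed 60.2 kt
Leg 5: desired track 251.5°; wind correction -24.5° → command heading 227.0°, groundspeed 80.9 kt

Leg 1: heading=295.7°, groundspeed=131.3 kt
Leg 2: heading=122.3°, groundspeed=89.0 kt
Leg 3: heading=291.0°, groundspeed=128.6 kt
Leg 4: heading=169.7°, groundspeed=60.2 kt
Leg 5: heading=227.0°, groundspeed=80.9 kt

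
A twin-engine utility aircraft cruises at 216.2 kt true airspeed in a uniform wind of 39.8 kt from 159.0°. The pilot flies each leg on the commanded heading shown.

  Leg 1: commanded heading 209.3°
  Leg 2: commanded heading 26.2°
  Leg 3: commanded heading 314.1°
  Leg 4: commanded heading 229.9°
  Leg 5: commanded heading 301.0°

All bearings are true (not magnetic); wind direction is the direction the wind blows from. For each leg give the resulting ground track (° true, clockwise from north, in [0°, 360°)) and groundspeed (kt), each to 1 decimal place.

Leg 1: track=218.4°, groundspeed=193.2 kt
Leg 2: track=19.4°, groundspeed=245.0 kt
Leg 3: track=317.9°, groundspeed=252.9 kt
Leg 4: track=240.4°, groundspeed=206.6 kt
Leg 5: track=306.7°, groundspeed=248.8 kt

Leg 1: heading 209.3°; drift +9.1° → track 218.4°, groundspeed 193.2 kt
Leg 2: heading 26.2°; drift -6.8° → track 19.4°, groundspeed 245.0 kt
Leg 3: heading 314.1°; drift +3.8° → track 317.9°, groundspeed 252.9 kt
Leg 4: heading 229.9°; drift +10.5° → track 240.4°, groundspeed 206.6 kt
Leg 5: heading 301.0°; drift +5.7° → track 306.7°, groundspeed 248.8 kt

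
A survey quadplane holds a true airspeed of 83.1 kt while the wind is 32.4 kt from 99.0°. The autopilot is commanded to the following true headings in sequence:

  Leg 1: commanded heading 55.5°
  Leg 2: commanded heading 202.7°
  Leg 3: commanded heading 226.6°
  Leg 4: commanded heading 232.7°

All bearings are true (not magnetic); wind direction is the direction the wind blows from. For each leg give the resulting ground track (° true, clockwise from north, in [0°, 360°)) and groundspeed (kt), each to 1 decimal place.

Leg 1: track=35.0°, groundspeed=63.6 kt
Leg 2: track=221.8°, groundspeed=96.1 kt
Leg 3: track=240.6°, groundspeed=106.0 kt
Leg 4: track=245.2°, groundspeed=108.1 kt

Leg 1: heading 55.5°; drift -20.5° → track 35.0°, groundspeed 63.6 kt
Leg 2: heading 202.7°; drift +19.1° → track 221.8°, groundspeed 96.1 kt
Leg 3: heading 226.6°; drift +14.0° → track 240.6°, groundspeed 106.0 kt
Leg 4: heading 232.7°; drift +12.5° → track 245.2°, groundspeed 108.1 kt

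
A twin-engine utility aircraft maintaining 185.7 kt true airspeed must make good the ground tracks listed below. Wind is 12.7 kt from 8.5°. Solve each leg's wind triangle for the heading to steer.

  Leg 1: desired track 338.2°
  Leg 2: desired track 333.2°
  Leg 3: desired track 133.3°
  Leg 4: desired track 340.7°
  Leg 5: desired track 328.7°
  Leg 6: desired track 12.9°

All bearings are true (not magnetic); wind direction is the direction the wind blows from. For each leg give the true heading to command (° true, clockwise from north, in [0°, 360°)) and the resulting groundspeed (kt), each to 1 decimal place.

Leg 1: heading=340.2°, groundspeed=174.6 kt
Leg 2: heading=335.5°, groundspeed=175.2 kt
Leg 3: heading=130.1°, groundspeed=192.7 kt
Leg 4: heading=342.5°, groundspeed=174.4 kt
Leg 5: heading=331.2°, groundspeed=175.8 kt
Leg 6: heading=12.6°, groundspeed=173.0 kt

Leg 1: desired track 338.2°; wind correction +2.0° → command heading 340.2°, groundspeed 174.6 kt
Leg 2: desired track 333.2°; wind correction +2.3° → command heading 335.5°, groundspeed 175.2 kt
Leg 3: desired track 133.3°; wind correction -3.2° → command heading 130.1°, groundspeed 192.7 kt
Leg 4: desired track 340.7°; wind correction +1.8° → command heading 342.5°, groundspeed 174.4 kt
Leg 5: desired track 328.7°; wind correction +2.5° → command heading 331.2°, groundspeed 175.8 kt
Leg 6: desired track 12.9°; wind correction -0.3° → command heading 12.6°, groundspeed 173.0 kt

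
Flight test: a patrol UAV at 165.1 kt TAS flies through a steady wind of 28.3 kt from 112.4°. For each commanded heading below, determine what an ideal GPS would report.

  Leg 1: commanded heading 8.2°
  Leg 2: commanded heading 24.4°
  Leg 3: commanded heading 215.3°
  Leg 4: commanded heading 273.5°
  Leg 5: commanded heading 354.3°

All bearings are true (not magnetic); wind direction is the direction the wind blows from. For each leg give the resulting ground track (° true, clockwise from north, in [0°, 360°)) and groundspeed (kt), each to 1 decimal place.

Leg 1: heading 8.2°; drift -9.1° → track 359.1°, groundspeed 174.2 kt
Leg 2: heading 24.4°; drift -9.8° → track 14.6°, groundspeed 166.5 kt
Leg 3: heading 215.3°; drift +9.1° → track 224.4°, groundspeed 173.6 kt
Leg 4: heading 273.5°; drift +2.7° → track 276.2°, groundspeed 192.1 kt
Leg 5: heading 354.3°; drift -8.0° → track 346.3°, groundspeed 180.2 kt

Leg 1: track=359.1°, groundspeed=174.2 kt
Leg 2: track=14.6°, groundspeed=166.5 kt
Leg 3: track=224.4°, groundspeed=173.6 kt
Leg 4: track=276.2°, groundspeed=192.1 kt
Leg 5: track=346.3°, groundspeed=180.2 kt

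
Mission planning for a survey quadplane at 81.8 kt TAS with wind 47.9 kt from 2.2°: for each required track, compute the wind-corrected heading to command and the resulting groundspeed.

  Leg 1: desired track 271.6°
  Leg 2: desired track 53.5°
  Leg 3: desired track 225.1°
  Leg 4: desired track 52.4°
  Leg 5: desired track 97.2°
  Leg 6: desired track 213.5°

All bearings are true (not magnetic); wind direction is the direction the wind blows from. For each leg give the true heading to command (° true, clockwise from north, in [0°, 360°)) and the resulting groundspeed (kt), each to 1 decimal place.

Leg 1: heading=307.4°, groundspeed=66.8 kt
Leg 2: heading=26.3°, groundspeed=42.8 kt
Leg 3: heading=248.6°, groundspeed=110.1 kt
Leg 4: heading=25.7°, groundspeed=42.4 kt
Leg 5: heading=61.5°, groundspeed=70.6 kt
Leg 6: heading=231.2°, groundspeed=118.9 kt

Leg 1: desired track 271.6°; wind correction +35.8° → command heading 307.4°, groundspeed 66.8 kt
Leg 2: desired track 53.5°; wind correction -27.2° → command heading 26.3°, groundspeed 42.8 kt
Leg 3: desired track 225.1°; wind correction +23.5° → command heading 248.6°, groundspeed 110.1 kt
Leg 4: desired track 52.4°; wind correction -26.7° → command heading 25.7°, groundspeed 42.4 kt
Leg 5: desired track 97.2°; wind correction -35.7° → command heading 61.5°, groundspeed 70.6 kt
Leg 6: desired track 213.5°; wind correction +17.7° → command heading 231.2°, groundspeed 118.9 kt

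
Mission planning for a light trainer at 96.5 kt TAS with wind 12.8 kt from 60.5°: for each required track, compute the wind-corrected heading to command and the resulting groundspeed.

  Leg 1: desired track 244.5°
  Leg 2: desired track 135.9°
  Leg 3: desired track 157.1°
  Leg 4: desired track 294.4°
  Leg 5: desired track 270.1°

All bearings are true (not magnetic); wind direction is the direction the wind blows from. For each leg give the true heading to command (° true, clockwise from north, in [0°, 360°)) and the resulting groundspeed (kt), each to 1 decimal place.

Leg 1: desired track 244.5°; wind correction +0.5° → command heading 245.0°, groundspeed 109.3 kt
Leg 2: desired track 135.9°; wind correction -7.4° → command heading 128.5°, groundspeed 92.5 kt
Leg 3: desired track 157.1°; wind correction -7.6° → command heading 149.5°, groundspeed 97.1 kt
Leg 4: desired track 294.4°; wind correction +6.2° → command heading 300.6°, groundspeed 103.5 kt
Leg 5: desired track 270.1°; wind correction +3.8° → command heading 273.9°, groundspeed 107.4 kt

Leg 1: heading=245.0°, groundspeed=109.3 kt
Leg 2: heading=128.5°, groundspeed=92.5 kt
Leg 3: heading=149.5°, groundspeed=97.1 kt
Leg 4: heading=300.6°, groundspeed=103.5 kt
Leg 5: heading=273.9°, groundspeed=107.4 kt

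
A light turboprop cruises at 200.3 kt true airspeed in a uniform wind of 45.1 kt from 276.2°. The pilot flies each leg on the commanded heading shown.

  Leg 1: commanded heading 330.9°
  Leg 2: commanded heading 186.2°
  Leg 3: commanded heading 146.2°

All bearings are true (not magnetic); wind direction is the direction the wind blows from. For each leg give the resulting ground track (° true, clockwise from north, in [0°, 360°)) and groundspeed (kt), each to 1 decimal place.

Leg 1: heading 330.9°; drift +11.9° → track 342.8°, groundspeed 178.1 kt
Leg 2: heading 186.2°; drift -12.7° → track 173.5°, groundspeed 205.3 kt
Leg 3: heading 146.2°; drift -8.6° → track 137.6°, groundspeed 231.9 kt

Leg 1: track=342.8°, groundspeed=178.1 kt
Leg 2: track=173.5°, groundspeed=205.3 kt
Leg 3: track=137.6°, groundspeed=231.9 kt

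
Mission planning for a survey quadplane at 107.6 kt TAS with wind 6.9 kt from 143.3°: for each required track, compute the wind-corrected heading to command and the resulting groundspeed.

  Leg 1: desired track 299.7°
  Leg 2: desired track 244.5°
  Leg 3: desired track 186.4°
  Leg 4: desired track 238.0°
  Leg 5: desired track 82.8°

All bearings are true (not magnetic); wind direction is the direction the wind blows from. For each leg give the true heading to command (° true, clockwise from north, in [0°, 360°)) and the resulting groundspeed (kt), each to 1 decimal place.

Leg 1: desired track 299.7°; wind correction -1.5° → command heading 298.2°, groundspeed 113.9 kt
Leg 2: desired track 244.5°; wind correction -3.6° → command heading 240.9°, groundspeed 108.7 kt
Leg 3: desired track 186.4°; wind correction -2.5° → command heading 183.9°, groundspeed 102.5 kt
Leg 4: desired track 238.0°; wind correction -3.7° → command heading 234.3°, groundspeed 107.9 kt
Leg 5: desired track 82.8°; wind correction +3.2° → command heading 86.0°, groundspeed 104.0 kt

Leg 1: heading=298.2°, groundspeed=113.9 kt
Leg 2: heading=240.9°, groundspeed=108.7 kt
Leg 3: heading=183.9°, groundspeed=102.5 kt
Leg 4: heading=234.3°, groundspeed=107.9 kt
Leg 5: heading=86.0°, groundspeed=104.0 kt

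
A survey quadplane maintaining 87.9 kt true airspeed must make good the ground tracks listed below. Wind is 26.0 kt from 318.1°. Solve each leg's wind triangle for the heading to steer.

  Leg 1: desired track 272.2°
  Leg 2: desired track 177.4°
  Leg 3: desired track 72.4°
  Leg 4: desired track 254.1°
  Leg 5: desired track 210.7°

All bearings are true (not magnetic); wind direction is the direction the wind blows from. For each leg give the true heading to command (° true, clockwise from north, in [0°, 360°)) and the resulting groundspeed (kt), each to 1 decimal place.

Leg 1: heading=284.5°, groundspeed=67.8 kt
Leg 2: heading=188.2°, groundspeed=106.5 kt
Leg 3: heading=56.8°, groundspeed=95.3 kt
Leg 4: heading=269.5°, groundspeed=73.3 kt
Leg 5: heading=227.1°, groundspeed=92.1 kt

Leg 1: desired track 272.2°; wind correction +12.3° → command heading 284.5°, groundspeed 67.8 kt
Leg 2: desired track 177.4°; wind correction +10.8° → command heading 188.2°, groundspeed 106.5 kt
Leg 3: desired track 72.4°; wind correction -15.6° → command heading 56.8°, groundspeed 95.3 kt
Leg 4: desired track 254.1°; wind correction +15.4° → command heading 269.5°, groundspeed 73.3 kt
Leg 5: desired track 210.7°; wind correction +16.4° → command heading 227.1°, groundspeed 92.1 kt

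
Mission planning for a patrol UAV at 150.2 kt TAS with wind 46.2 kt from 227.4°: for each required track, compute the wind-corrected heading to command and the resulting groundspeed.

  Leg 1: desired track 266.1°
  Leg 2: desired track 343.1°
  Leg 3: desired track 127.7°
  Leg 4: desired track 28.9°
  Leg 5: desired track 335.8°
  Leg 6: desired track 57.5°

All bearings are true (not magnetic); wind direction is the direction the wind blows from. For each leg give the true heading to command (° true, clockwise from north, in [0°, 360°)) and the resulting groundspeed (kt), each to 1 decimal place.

Leg 1: desired track 266.1°; wind correction -11.1° → command heading 255.0°, groundspeed 111.3 kt
Leg 2: desired track 343.1°; wind correction -16.1° → command heading 327.0°, groundspeed 164.4 kt
Leg 3: desired track 127.7°; wind correction +17.6° → command heading 145.3°, groundspeed 150.9 kt
Leg 4: desired track 28.9°; wind correction -5.6° → command heading 23.3°, groundspeed 193.3 kt
Leg 5: desired track 335.8°; wind correction -17.0° → command heading 318.8°, groundspeed 158.2 kt
Leg 6: desired track 57.5°; wind correction +3.1° → command heading 60.6°, groundspeed 195.5 kt

Leg 1: heading=255.0°, groundspeed=111.3 kt
Leg 2: heading=327.0°, groundspeed=164.4 kt
Leg 3: heading=145.3°, groundspeed=150.9 kt
Leg 4: heading=23.3°, groundspeed=193.3 kt
Leg 5: heading=318.8°, groundspeed=158.2 kt
Leg 6: heading=60.6°, groundspeed=195.5 kt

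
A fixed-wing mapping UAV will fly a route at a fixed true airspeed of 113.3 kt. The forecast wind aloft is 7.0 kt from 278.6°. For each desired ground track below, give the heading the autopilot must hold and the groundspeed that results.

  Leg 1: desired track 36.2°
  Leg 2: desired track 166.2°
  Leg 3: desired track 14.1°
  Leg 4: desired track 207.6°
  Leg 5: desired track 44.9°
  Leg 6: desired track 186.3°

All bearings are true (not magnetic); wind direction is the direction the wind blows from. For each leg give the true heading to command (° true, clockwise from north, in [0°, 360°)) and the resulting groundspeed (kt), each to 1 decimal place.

Leg 1: heading=33.1°, groundspeed=116.4 kt
Leg 2: heading=169.5°, groundspeed=115.8 kt
Leg 3: heading=10.6°, groundspeed=113.8 kt
Leg 4: heading=210.9°, groundspeed=110.8 kt
Leg 5: heading=42.0°, groundspeed=117.3 kt
Leg 6: heading=189.8°, groundspeed=113.4 kt

Leg 1: desired track 36.2°; wind correction -3.1° → command heading 33.1°, groundspeed 116.4 kt
Leg 2: desired track 166.2°; wind correction +3.3° → command heading 169.5°, groundspeed 115.8 kt
Leg 3: desired track 14.1°; wind correction -3.5° → command heading 10.6°, groundspeed 113.8 kt
Leg 4: desired track 207.6°; wind correction +3.3° → command heading 210.9°, groundspeed 110.8 kt
Leg 5: desired track 44.9°; wind correction -2.9° → command heading 42.0°, groundspeed 117.3 kt
Leg 6: desired track 186.3°; wind correction +3.5° → command heading 189.8°, groundspeed 113.4 kt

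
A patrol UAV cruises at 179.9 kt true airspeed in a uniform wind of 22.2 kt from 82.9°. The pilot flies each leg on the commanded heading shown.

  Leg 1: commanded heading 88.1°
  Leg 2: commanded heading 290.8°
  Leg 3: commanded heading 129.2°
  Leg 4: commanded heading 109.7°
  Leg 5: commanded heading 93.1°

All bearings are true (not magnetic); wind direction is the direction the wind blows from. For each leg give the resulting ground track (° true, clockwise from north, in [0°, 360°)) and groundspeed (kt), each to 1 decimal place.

Leg 1: heading 88.1°; drift +0.7° → track 88.8°, groundspeed 157.8 kt
Leg 2: heading 290.8°; drift -3.0° → track 287.8°, groundspeed 199.8 kt
Leg 3: heading 129.2°; drift +5.6° → track 134.8°, groundspeed 165.3 kt
Leg 4: heading 109.7°; drift +3.6° → track 113.3°, groundspeed 160.4 kt
Leg 5: heading 93.1°; drift +1.4° → track 94.5°, groundspeed 158.1 kt

Leg 1: track=88.8°, groundspeed=157.8 kt
Leg 2: track=287.8°, groundspeed=199.8 kt
Leg 3: track=134.8°, groundspeed=165.3 kt
Leg 4: track=113.3°, groundspeed=160.4 kt
Leg 5: track=94.5°, groundspeed=158.1 kt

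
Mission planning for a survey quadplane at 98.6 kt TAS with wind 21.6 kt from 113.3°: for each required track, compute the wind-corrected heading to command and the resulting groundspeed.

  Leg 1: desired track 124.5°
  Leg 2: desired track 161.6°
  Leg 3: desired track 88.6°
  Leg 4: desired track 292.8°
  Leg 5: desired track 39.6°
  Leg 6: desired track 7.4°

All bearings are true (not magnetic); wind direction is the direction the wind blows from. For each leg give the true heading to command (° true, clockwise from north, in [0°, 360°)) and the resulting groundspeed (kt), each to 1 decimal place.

Leg 1: heading=122.1°, groundspeed=77.3 kt
Leg 2: heading=152.2°, groundspeed=82.9 kt
Leg 3: heading=93.9°, groundspeed=78.6 kt
Leg 4: heading=292.7°, groundspeed=120.2 kt
Leg 5: heading=51.7°, groundspeed=90.3 kt
Leg 6: heading=19.6°, groundspeed=102.3 kt

Leg 1: desired track 124.5°; wind correction -2.4° → command heading 122.1°, groundspeed 77.3 kt
Leg 2: desired track 161.6°; wind correction -9.4° → command heading 152.2°, groundspeed 82.9 kt
Leg 3: desired track 88.6°; wind correction +5.3° → command heading 93.9°, groundspeed 78.6 kt
Leg 4: desired track 292.8°; wind correction -0.1° → command heading 292.7°, groundspeed 120.2 kt
Leg 5: desired track 39.6°; wind correction +12.1° → command heading 51.7°, groundspeed 90.3 kt
Leg 6: desired track 7.4°; wind correction +12.2° → command heading 19.6°, groundspeed 102.3 kt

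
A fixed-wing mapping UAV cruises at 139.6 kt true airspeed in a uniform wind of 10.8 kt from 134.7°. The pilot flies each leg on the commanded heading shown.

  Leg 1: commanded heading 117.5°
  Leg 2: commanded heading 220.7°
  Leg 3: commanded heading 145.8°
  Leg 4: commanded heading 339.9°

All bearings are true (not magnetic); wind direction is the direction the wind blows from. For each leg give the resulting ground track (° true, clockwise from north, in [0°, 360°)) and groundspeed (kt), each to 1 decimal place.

Leg 1: track=116.1°, groundspeed=129.3 kt
Leg 2: track=225.1°, groundspeed=139.3 kt
Leg 3: track=146.7°, groundspeed=129.0 kt
Leg 4: track=338.1°, groundspeed=149.4 kt

Leg 1: heading 117.5°; drift -1.4° → track 116.1°, groundspeed 129.3 kt
Leg 2: heading 220.7°; drift +4.4° → track 225.1°, groundspeed 139.3 kt
Leg 3: heading 145.8°; drift +0.9° → track 146.7°, groundspeed 129.0 kt
Leg 4: heading 339.9°; drift -1.8° → track 338.1°, groundspeed 149.4 kt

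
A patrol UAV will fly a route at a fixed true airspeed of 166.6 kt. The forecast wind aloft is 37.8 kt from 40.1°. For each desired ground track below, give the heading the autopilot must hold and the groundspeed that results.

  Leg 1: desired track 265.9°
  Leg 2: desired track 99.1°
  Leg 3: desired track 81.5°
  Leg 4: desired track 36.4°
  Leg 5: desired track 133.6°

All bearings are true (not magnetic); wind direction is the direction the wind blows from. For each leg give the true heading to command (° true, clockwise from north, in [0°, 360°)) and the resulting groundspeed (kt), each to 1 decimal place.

Leg 1: heading=275.3°, groundspeed=190.7 kt
Leg 2: heading=87.9°, groundspeed=144.0 kt
Leg 3: heading=72.9°, groundspeed=136.4 kt
Leg 4: heading=37.2°, groundspeed=128.9 kt
Leg 5: heading=120.5°, groundspeed=164.6 kt

Leg 1: desired track 265.9°; wind correction +9.4° → command heading 275.3°, groundspeed 190.7 kt
Leg 2: desired track 99.1°; wind correction -11.2° → command heading 87.9°, groundspeed 144.0 kt
Leg 3: desired track 81.5°; wind correction -8.6° → command heading 72.9°, groundspeed 136.4 kt
Leg 4: desired track 36.4°; wind correction +0.8° → command heading 37.2°, groundspeed 128.9 kt
Leg 5: desired track 133.6°; wind correction -13.1° → command heading 120.5°, groundspeed 164.6 kt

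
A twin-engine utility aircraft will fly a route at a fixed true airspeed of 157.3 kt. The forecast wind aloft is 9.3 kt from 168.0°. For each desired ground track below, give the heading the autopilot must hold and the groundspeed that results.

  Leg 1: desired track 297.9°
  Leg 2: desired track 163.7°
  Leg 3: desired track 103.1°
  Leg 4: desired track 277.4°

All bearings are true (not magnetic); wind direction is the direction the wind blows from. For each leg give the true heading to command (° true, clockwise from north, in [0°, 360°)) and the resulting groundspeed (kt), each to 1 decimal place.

Leg 1: heading=295.3°, groundspeed=163.1 kt
Leg 2: heading=164.0°, groundspeed=148.0 kt
Leg 3: heading=106.2°, groundspeed=153.1 kt
Leg 4: heading=274.2°, groundspeed=160.1 kt

Leg 1: desired track 297.9°; wind correction -2.6° → command heading 295.3°, groundspeed 163.1 kt
Leg 2: desired track 163.7°; wind correction +0.3° → command heading 164.0°, groundspeed 148.0 kt
Leg 3: desired track 103.1°; wind correction +3.1° → command heading 106.2°, groundspeed 153.1 kt
Leg 4: desired track 277.4°; wind correction -3.2° → command heading 274.2°, groundspeed 160.1 kt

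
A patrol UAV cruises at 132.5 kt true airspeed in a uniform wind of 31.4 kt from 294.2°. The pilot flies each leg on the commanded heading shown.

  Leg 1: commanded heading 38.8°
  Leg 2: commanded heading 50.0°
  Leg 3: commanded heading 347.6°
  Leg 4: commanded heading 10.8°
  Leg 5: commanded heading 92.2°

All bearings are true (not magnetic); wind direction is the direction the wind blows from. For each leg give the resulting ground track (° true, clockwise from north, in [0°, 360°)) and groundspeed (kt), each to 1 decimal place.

Leg 1: track=51.0°, groundspeed=143.7 kt
Leg 2: track=60.9°, groundspeed=148.9 kt
Leg 3: track=0.1°, groundspeed=116.5 kt
Leg 4: track=24.5°, groundspeed=128.9 kt
Leg 5: track=96.4°, groundspeed=162.0 kt

Leg 1: heading 38.8°; drift +12.2° → track 51.0°, groundspeed 143.7 kt
Leg 2: heading 50.0°; drift +10.9° → track 60.9°, groundspeed 148.9 kt
Leg 3: heading 347.6°; drift +12.5° → track 0.1°, groundspeed 116.5 kt
Leg 4: heading 10.8°; drift +13.7° → track 24.5°, groundspeed 128.9 kt
Leg 5: heading 92.2°; drift +4.2° → track 96.4°, groundspeed 162.0 kt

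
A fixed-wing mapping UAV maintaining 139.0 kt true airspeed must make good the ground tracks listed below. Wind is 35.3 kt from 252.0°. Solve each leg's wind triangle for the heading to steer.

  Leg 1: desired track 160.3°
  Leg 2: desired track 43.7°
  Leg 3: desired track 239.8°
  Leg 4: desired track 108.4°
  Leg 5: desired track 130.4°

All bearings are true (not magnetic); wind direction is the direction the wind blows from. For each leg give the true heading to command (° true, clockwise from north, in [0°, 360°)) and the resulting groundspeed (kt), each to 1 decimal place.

Leg 1: heading=175.0°, groundspeed=135.5 kt
Leg 2: heading=36.8°, groundspeed=169.1 kt
Leg 3: heading=242.9°, groundspeed=104.3 kt
Leg 4: heading=117.1°, groundspeed=165.8 kt
Leg 5: heading=142.9°, groundspeed=154.2 kt

Leg 1: desired track 160.3°; wind correction +14.7° → command heading 175.0°, groundspeed 135.5 kt
Leg 2: desired track 43.7°; wind correction -6.9° → command heading 36.8°, groundspeed 169.1 kt
Leg 3: desired track 239.8°; wind correction +3.1° → command heading 242.9°, groundspeed 104.3 kt
Leg 4: desired track 108.4°; wind correction +8.7° → command heading 117.1°, groundspeed 165.8 kt
Leg 5: desired track 130.4°; wind correction +12.5° → command heading 142.9°, groundspeed 154.2 kt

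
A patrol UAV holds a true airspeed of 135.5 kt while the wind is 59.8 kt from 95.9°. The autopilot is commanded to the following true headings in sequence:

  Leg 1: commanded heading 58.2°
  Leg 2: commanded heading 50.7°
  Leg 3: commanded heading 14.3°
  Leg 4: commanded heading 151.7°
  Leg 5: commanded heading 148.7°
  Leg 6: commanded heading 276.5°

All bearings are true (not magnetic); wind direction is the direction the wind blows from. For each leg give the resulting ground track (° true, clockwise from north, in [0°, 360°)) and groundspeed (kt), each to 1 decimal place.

Leg 1: track=35.7°, groundspeed=95.5 kt
Leg 2: track=26.3°, groundspeed=102.6 kt
Leg 3: track=349.3°, groundspeed=139.9 kt
Leg 4: track=177.6°, groundspeed=113.3 kt
Leg 5: track=174.3°, groundspeed=110.2 kt
Leg 6: track=276.3°, groundspeed=195.3 kt

Leg 1: heading 58.2°; drift -22.5° → track 35.7°, groundspeed 95.5 kt
Leg 2: heading 50.7°; drift -24.4° → track 26.3°, groundspeed 102.6 kt
Leg 3: heading 14.3°; drift -25.0° → track 349.3°, groundspeed 139.9 kt
Leg 4: heading 151.7°; drift +25.9° → track 177.6°, groundspeed 113.3 kt
Leg 5: heading 148.7°; drift +25.6° → track 174.3°, groundspeed 110.2 kt
Leg 6: heading 276.5°; drift -0.2° → track 276.3°, groundspeed 195.3 kt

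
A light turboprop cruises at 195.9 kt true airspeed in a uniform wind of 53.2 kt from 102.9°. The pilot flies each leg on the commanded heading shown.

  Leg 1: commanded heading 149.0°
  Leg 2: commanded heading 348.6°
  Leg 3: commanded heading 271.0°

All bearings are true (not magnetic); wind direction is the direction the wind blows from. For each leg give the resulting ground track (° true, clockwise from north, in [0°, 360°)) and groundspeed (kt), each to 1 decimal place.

Leg 1: track=162.6°, groundspeed=163.6 kt
Leg 2: track=336.0°, groundspeed=223.1 kt
Leg 3: track=273.5°, groundspeed=248.2 kt

Leg 1: heading 149.0°; drift +13.6° → track 162.6°, groundspeed 163.6 kt
Leg 2: heading 348.6°; drift -12.6° → track 336.0°, groundspeed 223.1 kt
Leg 3: heading 271.0°; drift +2.5° → track 273.5°, groundspeed 248.2 kt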